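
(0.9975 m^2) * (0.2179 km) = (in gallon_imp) 4.781e+04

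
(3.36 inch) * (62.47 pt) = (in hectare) 1.881e-07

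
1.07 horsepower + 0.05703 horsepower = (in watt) 840.4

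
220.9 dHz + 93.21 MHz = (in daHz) 9.321e+06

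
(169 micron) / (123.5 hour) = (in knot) 7.389e-10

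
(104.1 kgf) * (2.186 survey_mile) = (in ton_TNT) 0.0008584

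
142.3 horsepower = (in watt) 1.061e+05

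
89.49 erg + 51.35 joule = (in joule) 51.35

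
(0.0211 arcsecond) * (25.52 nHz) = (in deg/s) 1.496e-13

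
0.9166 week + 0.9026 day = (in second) 6.323e+05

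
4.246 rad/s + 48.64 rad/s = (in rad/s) 52.89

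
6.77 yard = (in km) 0.00619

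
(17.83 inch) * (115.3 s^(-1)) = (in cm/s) 5222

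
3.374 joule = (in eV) 2.106e+19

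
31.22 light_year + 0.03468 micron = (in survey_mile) 1.835e+14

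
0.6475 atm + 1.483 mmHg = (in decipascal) 6.581e+05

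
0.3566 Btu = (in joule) 376.2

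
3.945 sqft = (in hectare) 3.665e-05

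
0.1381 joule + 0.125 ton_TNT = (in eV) 3.264e+27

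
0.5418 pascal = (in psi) 7.858e-05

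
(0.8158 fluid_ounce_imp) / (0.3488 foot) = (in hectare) 2.18e-08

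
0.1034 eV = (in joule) 1.657e-20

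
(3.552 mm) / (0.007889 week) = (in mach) 2.186e-09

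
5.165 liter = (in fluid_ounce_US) 174.6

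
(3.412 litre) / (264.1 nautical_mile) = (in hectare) 6.976e-13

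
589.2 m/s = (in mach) 1.73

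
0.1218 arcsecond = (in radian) 5.905e-07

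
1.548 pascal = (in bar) 1.548e-05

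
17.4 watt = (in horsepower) 0.02333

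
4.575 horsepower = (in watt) 3412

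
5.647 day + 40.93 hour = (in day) 7.352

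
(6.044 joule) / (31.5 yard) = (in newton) 0.2098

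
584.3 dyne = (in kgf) 0.0005958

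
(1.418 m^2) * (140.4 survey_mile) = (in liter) 3.204e+08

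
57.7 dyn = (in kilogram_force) 5.884e-05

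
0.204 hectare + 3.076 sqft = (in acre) 0.5042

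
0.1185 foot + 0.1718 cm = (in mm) 37.84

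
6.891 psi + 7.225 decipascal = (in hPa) 475.1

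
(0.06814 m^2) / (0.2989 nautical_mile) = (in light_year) 1.301e-20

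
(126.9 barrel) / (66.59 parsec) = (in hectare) 9.819e-22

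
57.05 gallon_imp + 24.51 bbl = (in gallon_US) 1098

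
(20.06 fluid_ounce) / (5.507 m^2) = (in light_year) 1.139e-20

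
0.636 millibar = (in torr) 0.477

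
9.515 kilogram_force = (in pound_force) 20.98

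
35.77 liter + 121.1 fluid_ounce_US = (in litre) 39.35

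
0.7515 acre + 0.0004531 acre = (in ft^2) 3.276e+04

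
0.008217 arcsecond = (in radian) 3.984e-08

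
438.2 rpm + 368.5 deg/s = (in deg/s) 2998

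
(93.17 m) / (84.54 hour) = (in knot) 0.0005951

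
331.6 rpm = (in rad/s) 34.73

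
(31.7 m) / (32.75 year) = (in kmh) 1.105e-07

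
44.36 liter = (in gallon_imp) 9.758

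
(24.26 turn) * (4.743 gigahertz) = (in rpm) 6.904e+12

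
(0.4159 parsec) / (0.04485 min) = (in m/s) 4.769e+15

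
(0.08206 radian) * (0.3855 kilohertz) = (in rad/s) 31.63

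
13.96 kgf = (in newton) 136.9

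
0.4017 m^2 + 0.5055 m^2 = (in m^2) 0.9072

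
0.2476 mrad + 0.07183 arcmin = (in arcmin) 0.923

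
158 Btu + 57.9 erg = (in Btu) 158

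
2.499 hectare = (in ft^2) 2.69e+05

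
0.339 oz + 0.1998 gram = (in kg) 0.00981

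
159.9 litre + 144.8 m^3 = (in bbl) 911.8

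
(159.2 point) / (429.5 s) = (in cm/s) 0.01308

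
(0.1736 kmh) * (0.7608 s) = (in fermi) 3.669e+13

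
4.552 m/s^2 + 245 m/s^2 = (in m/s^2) 249.6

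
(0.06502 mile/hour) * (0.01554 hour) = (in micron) 1.626e+06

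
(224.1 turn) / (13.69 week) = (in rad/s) 0.0001701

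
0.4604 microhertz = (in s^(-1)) 4.604e-07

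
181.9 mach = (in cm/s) 6.194e+06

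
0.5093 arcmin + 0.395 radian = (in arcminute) 1358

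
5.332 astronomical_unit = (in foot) 2.617e+12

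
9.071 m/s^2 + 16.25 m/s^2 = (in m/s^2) 25.32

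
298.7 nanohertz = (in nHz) 298.7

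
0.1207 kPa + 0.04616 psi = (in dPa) 4390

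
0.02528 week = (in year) 0.0004848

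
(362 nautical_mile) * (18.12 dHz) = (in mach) 3568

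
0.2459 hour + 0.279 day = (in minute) 416.5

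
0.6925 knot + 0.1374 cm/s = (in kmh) 1.287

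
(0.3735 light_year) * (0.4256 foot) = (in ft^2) 4.934e+15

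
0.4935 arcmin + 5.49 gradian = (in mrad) 86.38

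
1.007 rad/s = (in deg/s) 57.7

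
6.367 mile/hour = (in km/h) 10.25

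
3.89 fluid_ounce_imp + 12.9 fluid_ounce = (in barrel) 0.003095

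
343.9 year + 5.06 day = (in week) 1.793e+04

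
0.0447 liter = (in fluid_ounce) 1.511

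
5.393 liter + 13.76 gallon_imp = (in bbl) 0.4274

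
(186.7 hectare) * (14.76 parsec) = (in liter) 8.503e+26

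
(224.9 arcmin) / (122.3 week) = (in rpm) 8.446e-09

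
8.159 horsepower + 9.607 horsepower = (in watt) 1.325e+04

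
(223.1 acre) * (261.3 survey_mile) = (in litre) 3.797e+14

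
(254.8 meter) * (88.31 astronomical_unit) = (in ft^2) 3.623e+16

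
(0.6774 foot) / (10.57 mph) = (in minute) 0.0007283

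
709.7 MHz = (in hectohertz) 7.097e+06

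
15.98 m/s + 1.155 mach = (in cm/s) 4.093e+04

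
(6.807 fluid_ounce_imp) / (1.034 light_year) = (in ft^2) 2.128e-19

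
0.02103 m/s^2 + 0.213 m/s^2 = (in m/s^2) 0.234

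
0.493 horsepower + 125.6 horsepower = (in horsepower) 126.1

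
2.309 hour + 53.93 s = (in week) 0.01383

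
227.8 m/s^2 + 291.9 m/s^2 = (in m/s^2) 519.7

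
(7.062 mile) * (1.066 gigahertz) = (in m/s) 1.212e+13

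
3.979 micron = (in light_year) 4.206e-22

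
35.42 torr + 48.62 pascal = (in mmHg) 35.78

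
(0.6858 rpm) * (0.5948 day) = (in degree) 2.115e+05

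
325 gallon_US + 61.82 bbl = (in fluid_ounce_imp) 3.892e+05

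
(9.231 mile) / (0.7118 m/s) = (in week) 0.03451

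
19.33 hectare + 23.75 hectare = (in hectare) 43.08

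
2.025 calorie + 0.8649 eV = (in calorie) 2.025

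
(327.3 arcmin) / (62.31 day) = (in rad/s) 1.768e-08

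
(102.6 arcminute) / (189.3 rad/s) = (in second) 0.0001577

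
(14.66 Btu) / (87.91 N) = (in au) 1.176e-09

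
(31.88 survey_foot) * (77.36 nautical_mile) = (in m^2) 1.392e+06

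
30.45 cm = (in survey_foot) 0.999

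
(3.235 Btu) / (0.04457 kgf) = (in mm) 7.809e+06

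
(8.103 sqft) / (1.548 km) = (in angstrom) 4.863e+06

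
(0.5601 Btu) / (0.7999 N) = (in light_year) 7.809e-14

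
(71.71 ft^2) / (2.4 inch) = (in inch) 4303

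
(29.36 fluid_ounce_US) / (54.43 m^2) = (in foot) 5.234e-05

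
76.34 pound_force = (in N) 339.6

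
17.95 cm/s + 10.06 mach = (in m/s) 3426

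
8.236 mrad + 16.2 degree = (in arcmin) 1000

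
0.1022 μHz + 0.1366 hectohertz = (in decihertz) 136.6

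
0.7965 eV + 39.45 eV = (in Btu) 6.112e-21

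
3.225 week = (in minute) 3.251e+04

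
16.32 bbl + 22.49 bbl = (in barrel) 38.81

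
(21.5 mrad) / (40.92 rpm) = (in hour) 1.394e-06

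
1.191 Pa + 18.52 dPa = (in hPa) 0.03043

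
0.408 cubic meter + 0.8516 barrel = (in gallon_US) 143.5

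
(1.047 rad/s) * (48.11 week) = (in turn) 4.849e+06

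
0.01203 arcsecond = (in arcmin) 0.0002005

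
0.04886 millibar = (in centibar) 0.004886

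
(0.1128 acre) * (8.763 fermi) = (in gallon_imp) 8.799e-10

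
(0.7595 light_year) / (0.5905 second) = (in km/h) 4.381e+16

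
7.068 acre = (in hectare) 2.86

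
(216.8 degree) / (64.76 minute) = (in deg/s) 0.0558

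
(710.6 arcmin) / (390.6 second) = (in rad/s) 0.0005292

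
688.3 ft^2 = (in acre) 0.0158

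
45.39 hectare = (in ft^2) 4.886e+06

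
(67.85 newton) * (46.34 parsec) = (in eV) 6.055e+38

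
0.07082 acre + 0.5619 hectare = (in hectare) 0.5906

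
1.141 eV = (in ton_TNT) 4.369e-29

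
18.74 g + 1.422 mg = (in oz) 0.6611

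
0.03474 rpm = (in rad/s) 0.003638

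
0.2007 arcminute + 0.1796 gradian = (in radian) 0.00288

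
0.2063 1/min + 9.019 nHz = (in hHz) 3.438e-05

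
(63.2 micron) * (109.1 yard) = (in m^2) 0.006305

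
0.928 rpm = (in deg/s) 5.568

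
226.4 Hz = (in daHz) 22.64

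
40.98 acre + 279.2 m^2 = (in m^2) 1.661e+05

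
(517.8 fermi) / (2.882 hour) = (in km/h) 1.797e-16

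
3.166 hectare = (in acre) 7.823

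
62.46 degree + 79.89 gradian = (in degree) 134.4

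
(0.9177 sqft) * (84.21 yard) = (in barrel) 41.29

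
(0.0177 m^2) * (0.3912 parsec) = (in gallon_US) 5.644e+16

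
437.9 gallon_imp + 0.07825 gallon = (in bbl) 12.52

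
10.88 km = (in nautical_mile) 5.875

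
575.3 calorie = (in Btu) 2.281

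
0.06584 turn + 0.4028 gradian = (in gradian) 26.74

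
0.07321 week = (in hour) 12.3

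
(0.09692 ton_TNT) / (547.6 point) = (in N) 2.099e+09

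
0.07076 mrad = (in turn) 1.126e-05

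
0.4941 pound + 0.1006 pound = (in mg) 2.698e+05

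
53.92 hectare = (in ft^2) 5.804e+06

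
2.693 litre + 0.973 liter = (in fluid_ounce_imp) 129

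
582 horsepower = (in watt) 4.34e+05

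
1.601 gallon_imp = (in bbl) 0.04578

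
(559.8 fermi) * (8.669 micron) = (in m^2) 4.853e-18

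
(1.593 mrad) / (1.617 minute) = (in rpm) 0.0001568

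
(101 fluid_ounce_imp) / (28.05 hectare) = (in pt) 2.9e-05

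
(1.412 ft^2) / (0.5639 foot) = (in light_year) 8.067e-17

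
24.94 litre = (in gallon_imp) 5.486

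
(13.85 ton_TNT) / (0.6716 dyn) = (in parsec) 0.2796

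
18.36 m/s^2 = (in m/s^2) 18.36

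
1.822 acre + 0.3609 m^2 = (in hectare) 0.7374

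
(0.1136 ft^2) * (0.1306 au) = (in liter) 2.062e+11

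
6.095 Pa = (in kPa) 0.006095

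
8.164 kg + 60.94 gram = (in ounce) 290.1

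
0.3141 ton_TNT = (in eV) 8.203e+27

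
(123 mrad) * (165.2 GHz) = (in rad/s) 2.032e+10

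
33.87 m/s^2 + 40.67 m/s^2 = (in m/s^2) 74.54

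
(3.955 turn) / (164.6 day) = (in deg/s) 0.0001001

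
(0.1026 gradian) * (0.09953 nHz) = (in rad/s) 1.604e-13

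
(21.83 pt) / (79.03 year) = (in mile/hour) 6.912e-12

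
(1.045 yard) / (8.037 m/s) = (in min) 0.001982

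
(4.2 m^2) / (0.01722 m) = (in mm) 2.439e+05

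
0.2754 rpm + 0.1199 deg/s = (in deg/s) 1.772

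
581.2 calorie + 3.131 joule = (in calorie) 581.9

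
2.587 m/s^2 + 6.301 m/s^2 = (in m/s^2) 8.888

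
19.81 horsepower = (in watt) 1.477e+04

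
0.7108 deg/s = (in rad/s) 0.01241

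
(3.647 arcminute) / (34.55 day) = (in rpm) 3.394e-09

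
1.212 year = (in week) 63.2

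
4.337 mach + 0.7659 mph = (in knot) 2871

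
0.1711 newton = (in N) 0.1711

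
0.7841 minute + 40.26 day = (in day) 40.26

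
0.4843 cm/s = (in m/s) 0.004843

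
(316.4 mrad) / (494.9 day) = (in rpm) 7.066e-08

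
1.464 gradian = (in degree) 1.318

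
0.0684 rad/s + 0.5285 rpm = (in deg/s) 7.09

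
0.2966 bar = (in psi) 4.302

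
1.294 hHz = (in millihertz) 1.294e+05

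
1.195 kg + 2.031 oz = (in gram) 1253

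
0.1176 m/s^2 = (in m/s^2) 0.1176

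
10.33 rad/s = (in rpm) 98.64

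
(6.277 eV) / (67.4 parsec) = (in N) 4.836e-37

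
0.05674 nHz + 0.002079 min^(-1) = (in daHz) 3.465e-06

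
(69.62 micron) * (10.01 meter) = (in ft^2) 0.007501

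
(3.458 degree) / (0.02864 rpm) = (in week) 3.327e-05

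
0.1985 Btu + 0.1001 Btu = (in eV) 1.966e+21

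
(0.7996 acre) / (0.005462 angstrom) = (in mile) 3.681e+12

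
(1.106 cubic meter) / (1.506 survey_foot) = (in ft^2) 25.93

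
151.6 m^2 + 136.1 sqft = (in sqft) 1768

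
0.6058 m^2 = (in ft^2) 6.521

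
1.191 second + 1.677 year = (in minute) 8.814e+05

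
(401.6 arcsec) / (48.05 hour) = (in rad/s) 1.126e-08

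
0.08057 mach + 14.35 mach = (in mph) 1.099e+04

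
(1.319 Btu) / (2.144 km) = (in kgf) 0.06619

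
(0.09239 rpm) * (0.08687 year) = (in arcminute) 9.112e+07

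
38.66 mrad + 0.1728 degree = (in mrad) 41.68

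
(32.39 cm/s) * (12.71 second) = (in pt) 1.167e+04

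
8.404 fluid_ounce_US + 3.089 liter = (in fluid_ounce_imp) 117.5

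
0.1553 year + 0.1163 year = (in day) 99.13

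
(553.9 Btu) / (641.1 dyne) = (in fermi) 9.116e+22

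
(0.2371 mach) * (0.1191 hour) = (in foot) 1.136e+05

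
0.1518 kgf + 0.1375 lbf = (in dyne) 2.1e+05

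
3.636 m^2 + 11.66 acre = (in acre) 11.66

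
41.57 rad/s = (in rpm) 397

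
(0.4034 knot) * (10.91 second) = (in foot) 7.428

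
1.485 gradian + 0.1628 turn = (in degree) 59.94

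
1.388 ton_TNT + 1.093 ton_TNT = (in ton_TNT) 2.481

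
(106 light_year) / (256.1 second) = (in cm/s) 3.916e+17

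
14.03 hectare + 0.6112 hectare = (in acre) 36.18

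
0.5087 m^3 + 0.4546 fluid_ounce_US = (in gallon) 134.4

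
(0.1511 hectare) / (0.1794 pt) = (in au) 0.0001596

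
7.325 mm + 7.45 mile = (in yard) 1.311e+04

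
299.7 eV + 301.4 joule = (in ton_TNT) 7.204e-08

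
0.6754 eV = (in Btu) 1.026e-22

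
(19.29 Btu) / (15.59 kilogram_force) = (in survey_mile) 0.08272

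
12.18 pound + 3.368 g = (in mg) 5.528e+06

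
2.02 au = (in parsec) 9.793e-06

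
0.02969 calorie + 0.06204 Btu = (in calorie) 15.67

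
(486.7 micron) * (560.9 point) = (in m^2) 9.63e-05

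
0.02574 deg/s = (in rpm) 0.00429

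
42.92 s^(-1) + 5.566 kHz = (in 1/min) 3.365e+05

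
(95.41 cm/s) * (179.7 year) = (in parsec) 1.752e-07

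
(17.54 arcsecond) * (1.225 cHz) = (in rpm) 9.947e-06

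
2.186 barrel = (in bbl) 2.186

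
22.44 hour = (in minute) 1346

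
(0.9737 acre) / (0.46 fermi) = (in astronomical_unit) 5.726e+07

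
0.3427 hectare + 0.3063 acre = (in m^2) 4667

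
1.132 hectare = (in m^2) 1.132e+04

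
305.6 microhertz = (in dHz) 0.003056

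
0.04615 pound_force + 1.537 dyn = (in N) 0.2053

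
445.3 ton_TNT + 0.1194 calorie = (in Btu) 1.766e+09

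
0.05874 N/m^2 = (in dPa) 0.5874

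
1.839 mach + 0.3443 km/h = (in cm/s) 6.263e+04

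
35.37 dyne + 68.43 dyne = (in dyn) 103.8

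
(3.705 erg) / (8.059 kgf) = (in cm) 4.688e-07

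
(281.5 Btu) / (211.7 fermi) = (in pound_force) 3.154e+17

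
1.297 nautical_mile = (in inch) 9.457e+04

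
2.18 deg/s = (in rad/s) 0.03805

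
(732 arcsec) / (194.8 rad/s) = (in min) 3.036e-07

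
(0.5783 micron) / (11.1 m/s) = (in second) 5.21e-08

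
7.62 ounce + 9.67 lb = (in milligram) 4.602e+06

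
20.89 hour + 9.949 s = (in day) 0.8705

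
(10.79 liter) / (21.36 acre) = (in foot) 4.095e-07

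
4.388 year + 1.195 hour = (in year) 4.388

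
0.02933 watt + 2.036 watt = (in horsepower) 0.00277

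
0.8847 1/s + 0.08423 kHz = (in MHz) 8.511e-05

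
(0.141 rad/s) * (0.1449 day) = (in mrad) 1.765e+06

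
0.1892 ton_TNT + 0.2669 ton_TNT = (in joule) 1.908e+09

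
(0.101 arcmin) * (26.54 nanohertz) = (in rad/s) 7.797e-13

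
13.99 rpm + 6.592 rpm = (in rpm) 20.58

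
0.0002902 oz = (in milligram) 8.227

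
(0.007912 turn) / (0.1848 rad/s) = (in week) 4.448e-07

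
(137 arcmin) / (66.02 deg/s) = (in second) 0.03459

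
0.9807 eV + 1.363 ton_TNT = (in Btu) 5.405e+06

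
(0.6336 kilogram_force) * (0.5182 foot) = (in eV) 6.125e+18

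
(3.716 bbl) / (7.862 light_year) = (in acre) 1.963e-21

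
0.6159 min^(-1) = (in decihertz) 0.1026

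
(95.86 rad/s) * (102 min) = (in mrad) 5.867e+08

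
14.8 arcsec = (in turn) 1.142e-05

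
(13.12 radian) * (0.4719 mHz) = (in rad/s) 0.006191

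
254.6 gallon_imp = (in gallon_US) 305.8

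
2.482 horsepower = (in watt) 1851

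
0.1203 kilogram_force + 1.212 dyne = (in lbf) 0.2652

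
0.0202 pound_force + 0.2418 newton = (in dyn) 3.317e+04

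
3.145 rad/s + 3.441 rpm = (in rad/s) 3.505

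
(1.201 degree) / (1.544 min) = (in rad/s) 0.0002263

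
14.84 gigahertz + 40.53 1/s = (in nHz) 1.484e+19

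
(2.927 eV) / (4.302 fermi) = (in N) 0.000109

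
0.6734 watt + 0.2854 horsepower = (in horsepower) 0.2863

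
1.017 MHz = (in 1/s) 1.017e+06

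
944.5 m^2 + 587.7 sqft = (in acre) 0.2469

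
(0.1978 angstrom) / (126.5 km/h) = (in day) 6.515e-18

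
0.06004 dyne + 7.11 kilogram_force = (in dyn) 6.973e+06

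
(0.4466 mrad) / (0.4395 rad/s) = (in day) 1.176e-08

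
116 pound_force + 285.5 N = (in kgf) 81.73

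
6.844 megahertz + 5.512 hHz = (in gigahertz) 0.006845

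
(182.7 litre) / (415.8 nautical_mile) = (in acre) 5.863e-11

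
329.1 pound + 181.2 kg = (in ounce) 1.166e+04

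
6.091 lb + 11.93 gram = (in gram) 2775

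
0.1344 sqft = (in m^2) 0.01249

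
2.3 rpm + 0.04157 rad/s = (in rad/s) 0.2824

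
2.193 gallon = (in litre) 8.301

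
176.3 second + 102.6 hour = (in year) 0.01172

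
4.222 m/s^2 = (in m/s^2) 4.222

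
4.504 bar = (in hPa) 4504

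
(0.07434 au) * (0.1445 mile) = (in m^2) 2.586e+12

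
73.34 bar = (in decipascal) 7.334e+07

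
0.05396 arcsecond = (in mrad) 0.0002616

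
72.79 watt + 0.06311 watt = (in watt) 72.85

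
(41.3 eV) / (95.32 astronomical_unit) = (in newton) 4.64e-31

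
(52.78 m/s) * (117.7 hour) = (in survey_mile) 1.39e+04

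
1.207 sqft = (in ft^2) 1.207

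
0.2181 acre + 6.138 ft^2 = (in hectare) 0.08832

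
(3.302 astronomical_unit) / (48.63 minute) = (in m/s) 1.693e+08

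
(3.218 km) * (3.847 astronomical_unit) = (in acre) 4.576e+11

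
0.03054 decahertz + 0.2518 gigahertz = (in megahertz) 251.8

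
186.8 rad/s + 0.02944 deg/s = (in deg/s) 1.07e+04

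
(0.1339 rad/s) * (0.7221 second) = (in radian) 0.09669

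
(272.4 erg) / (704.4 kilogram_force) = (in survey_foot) 1.294e-08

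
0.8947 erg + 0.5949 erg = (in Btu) 1.412e-10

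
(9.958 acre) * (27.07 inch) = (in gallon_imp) 6.095e+06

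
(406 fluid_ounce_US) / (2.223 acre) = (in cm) 0.0001335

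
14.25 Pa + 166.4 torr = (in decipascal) 2.22e+05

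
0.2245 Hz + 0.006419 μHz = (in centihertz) 22.45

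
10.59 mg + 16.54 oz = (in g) 468.9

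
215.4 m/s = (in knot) 418.7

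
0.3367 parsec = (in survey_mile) 6.456e+12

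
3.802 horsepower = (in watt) 2835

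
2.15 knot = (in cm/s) 110.6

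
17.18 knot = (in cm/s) 883.8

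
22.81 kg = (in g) 2.281e+04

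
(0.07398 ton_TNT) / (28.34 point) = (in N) 3.096e+10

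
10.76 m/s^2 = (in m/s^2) 10.76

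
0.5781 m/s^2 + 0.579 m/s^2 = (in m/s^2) 1.157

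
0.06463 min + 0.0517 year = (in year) 0.0517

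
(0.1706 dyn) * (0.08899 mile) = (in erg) 2443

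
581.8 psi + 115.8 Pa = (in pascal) 4.011e+06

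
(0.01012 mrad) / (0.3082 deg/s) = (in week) 3.111e-09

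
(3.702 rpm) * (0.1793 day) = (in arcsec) 1.239e+09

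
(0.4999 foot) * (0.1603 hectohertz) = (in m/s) 2.442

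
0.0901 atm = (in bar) 0.09129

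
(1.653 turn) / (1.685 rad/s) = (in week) 1.019e-05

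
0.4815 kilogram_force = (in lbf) 1.062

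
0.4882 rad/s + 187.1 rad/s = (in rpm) 1791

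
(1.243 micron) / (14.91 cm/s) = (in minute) 1.389e-07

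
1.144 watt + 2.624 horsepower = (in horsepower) 2.626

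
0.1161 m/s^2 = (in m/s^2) 0.1161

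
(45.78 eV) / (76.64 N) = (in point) 2.713e-16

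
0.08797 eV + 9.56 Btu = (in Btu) 9.56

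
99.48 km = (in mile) 61.81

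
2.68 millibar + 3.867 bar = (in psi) 56.12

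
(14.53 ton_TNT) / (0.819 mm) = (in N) 7.423e+13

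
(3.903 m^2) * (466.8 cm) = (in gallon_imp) 4008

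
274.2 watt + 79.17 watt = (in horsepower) 0.4739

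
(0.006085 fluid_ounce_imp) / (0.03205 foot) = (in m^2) 1.77e-05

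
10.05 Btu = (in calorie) 2534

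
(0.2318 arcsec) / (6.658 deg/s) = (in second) 9.671e-06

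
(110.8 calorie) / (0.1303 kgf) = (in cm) 3.628e+04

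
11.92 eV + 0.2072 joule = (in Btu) 0.0001964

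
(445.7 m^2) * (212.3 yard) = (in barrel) 5.442e+05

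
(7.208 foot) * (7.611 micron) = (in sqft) 0.00018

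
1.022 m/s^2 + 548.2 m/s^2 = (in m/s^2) 549.2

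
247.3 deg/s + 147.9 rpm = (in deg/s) 1135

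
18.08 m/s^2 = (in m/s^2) 18.08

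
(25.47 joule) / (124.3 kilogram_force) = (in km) 2.089e-05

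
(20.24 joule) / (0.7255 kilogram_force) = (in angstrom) 2.845e+10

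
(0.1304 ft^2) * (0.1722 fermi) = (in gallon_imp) 4.589e-16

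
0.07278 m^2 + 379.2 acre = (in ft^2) 1.652e+07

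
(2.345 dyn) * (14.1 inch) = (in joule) 8.398e-06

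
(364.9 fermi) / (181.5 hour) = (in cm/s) 5.585e-17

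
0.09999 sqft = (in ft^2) 0.09999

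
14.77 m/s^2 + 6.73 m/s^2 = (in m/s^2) 21.5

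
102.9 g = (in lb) 0.2269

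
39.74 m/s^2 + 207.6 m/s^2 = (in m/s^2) 247.3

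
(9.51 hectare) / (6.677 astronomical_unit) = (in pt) 0.0002699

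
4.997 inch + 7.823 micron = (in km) 0.0001269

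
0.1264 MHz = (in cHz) 1.264e+07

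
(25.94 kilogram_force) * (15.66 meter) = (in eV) 2.486e+22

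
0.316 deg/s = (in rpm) 0.05267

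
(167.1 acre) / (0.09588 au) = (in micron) 47.15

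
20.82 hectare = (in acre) 51.45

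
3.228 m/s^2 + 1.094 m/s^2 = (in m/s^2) 4.322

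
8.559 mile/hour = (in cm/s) 382.6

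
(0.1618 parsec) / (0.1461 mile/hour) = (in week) 1.264e+11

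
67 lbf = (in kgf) 30.39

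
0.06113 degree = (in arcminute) 3.668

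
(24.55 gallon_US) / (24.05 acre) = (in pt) 0.002707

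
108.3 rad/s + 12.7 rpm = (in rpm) 1047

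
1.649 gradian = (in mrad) 25.9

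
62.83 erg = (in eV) 3.922e+13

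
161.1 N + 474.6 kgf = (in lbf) 1083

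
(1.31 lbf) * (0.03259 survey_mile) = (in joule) 305.6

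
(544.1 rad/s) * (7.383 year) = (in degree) 7.258e+12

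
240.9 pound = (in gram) 1.093e+05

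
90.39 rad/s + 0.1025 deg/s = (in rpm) 863.2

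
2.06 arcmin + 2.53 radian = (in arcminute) 8700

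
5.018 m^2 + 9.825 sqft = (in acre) 0.001466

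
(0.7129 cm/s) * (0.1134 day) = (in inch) 2750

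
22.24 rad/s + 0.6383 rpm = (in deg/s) 1278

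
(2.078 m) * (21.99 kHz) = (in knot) 8.882e+04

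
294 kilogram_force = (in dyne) 2.883e+08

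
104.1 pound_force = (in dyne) 4.631e+07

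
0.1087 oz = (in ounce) 0.1087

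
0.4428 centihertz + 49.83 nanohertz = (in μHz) 4428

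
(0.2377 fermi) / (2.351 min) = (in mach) 4.949e-21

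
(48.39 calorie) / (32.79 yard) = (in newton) 6.753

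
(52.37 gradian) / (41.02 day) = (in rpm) 2.216e-06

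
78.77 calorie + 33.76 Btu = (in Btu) 34.07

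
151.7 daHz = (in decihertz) 1.517e+04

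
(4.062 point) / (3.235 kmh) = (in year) 5.057e-11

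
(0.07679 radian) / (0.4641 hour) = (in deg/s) 0.002633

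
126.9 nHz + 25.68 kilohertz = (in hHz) 256.8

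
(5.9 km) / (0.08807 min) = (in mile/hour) 2498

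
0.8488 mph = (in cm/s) 37.94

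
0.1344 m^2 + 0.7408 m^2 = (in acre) 0.0002163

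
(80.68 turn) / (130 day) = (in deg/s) 0.002586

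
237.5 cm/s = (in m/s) 2.375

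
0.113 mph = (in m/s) 0.05052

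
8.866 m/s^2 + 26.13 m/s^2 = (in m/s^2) 35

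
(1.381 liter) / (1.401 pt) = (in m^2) 2.794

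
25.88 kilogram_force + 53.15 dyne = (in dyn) 2.538e+07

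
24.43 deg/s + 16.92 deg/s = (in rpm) 6.892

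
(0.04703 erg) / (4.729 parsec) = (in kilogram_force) 3.287e-27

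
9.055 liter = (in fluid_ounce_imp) 318.7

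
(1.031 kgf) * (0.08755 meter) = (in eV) 5.525e+18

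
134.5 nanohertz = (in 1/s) 1.345e-07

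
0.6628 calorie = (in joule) 2.773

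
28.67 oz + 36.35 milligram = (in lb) 1.792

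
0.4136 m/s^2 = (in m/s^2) 0.4136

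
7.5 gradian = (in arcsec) 2.43e+04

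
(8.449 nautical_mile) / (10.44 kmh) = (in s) 5396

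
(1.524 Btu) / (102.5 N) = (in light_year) 1.658e-15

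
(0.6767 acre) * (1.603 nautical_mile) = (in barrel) 5.114e+07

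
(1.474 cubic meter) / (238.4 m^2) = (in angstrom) 6.183e+07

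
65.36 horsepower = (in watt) 4.874e+04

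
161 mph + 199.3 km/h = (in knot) 247.5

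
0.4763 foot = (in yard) 0.1588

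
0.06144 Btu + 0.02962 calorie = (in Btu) 0.06156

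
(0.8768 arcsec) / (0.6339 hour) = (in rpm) 1.779e-08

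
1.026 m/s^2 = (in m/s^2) 1.026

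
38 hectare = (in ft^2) 4.09e+06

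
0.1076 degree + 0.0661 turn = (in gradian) 26.56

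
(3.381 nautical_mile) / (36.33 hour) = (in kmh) 0.1724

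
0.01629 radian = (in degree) 0.9333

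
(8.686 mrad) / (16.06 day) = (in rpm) 5.978e-08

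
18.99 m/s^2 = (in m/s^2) 18.99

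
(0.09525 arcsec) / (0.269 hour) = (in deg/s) 2.732e-08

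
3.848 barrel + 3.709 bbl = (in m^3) 1.201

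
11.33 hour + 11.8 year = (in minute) 6.203e+06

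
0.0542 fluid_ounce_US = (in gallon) 0.0004234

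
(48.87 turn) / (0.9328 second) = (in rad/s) 329.2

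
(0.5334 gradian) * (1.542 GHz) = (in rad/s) 1.292e+07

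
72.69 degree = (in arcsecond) 2.617e+05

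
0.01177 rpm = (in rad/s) 0.001233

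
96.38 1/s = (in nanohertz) 9.638e+10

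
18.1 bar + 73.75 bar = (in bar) 91.85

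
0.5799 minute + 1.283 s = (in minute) 0.6013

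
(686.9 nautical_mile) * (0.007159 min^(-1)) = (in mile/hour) 339.5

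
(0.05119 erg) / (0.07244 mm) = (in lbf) 1.589e-05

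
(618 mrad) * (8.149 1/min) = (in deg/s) 4.809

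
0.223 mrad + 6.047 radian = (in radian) 6.047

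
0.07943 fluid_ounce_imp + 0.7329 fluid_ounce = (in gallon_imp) 0.005264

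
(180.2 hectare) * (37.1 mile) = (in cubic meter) 1.076e+11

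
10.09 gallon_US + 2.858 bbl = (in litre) 492.6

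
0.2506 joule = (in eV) 1.564e+18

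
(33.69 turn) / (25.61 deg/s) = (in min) 7.893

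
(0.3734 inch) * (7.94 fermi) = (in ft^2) 8.106e-16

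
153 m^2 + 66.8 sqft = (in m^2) 159.2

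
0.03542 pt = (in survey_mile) 7.764e-09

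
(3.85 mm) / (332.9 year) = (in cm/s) 3.667e-11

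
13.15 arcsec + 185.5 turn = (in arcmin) 4.007e+06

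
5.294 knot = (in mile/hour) 6.092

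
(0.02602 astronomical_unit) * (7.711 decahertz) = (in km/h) 1.081e+12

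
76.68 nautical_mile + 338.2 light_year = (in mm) 3.2e+21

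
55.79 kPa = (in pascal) 5.579e+04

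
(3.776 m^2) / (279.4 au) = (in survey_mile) 5.613e-17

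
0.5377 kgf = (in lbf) 1.185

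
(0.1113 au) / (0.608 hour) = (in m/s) 7.607e+06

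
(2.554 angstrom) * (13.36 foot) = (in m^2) 1.04e-09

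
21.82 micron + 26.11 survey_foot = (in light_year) 8.412e-16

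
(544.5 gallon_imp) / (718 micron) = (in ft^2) 3.711e+04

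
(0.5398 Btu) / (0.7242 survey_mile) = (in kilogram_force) 0.04983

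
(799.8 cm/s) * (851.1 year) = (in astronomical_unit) 1.435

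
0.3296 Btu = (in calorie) 83.11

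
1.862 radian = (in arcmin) 6401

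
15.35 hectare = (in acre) 37.93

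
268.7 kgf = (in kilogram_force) 268.7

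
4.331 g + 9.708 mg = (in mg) 4341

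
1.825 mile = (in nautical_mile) 1.586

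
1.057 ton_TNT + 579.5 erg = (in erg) 4.422e+16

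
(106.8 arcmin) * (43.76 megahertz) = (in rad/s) 1.359e+06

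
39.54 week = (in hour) 6643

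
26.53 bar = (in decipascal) 2.653e+07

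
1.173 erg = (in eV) 7.321e+11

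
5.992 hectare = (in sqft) 6.45e+05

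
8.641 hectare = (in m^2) 8.641e+04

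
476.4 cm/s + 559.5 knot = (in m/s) 292.6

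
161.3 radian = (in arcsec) 3.327e+07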